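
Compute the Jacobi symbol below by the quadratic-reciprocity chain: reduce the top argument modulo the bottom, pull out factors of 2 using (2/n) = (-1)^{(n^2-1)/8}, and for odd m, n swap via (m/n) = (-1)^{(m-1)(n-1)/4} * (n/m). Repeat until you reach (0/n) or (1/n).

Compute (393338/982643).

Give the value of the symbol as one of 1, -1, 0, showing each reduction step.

factor out 2^1: 393338 = 2^1·196669; with 982643 mod 8 = 3, (2/982643) = -1; sign now -1; continue with (196669/982643)
flip (196669/982643) -> (982643/196669): both odd, 196669 mod 4 = 1, 982643 mod 4 = 3, so the flip contributes +1; sign now -1
(982643/196669): 982643 mod 196669 = 195967, so (982643/196669) = (195967/196669)
flip (195967/196669) -> (196669/195967): both odd, 195967 mod 4 = 3, 196669 mod 4 = 1, so the flip contributes +1; sign now -1
(196669/195967): 196669 mod 195967 = 702, so (196669/195967) = (702/195967)
factor out 2^1: 702 = 2^1·351; with 195967 mod 8 = 7, (2/195967) = +1; sign now -1; continue with (351/195967)
flip (351/195967) -> (195967/351): both odd, 351 mod 4 = 3, 195967 mod 4 = 3, so the flip contributes -1; sign now +1
(195967/351): 195967 mod 351 = 109, so (195967/351) = (109/351)
flip (109/351) -> (351/109): both odd, 109 mod 4 = 1, 351 mod 4 = 3, so the flip contributes +1; sign now +1
(351/109): 351 mod 109 = 24, so (351/109) = (24/109)
factor out 2^3: 24 = 2^3·3; with 109 mod 8 = 5, (2/109) = -1; sign now -1; continue with (3/109)
flip (3/109) -> (109/3): both odd, 3 mod 4 = 3, 109 mod 4 = 1, so the flip contributes +1; sign now -1
(109/3): 109 mod 3 = 1, so (109/3) = (1/3)
reached (1/3) = 1, so the symbol is -1

-1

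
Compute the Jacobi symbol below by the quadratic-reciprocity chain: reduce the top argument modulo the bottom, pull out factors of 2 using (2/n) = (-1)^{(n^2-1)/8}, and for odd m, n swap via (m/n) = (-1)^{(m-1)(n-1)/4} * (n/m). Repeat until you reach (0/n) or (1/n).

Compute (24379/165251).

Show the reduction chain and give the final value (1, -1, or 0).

-1

flip (24379/165251) -> (165251/24379): both odd, 24379 mod 4 = 3, 165251 mod 4 = 3, so the flip contributes -1; sign now -1
(165251/24379): 165251 mod 24379 = 18977, so (165251/24379) = (18977/24379)
flip (18977/24379) -> (24379/18977): both odd, 18977 mod 4 = 1, 24379 mod 4 = 3, so the flip contributes +1; sign now -1
(24379/18977): 24379 mod 18977 = 5402, so (24379/18977) = (5402/18977)
factor out 2^1: 5402 = 2^1·2701; with 18977 mod 8 = 1, (2/18977) = +1; sign now -1; continue with (2701/18977)
flip (2701/18977) -> (18977/2701): both odd, 2701 mod 4 = 1, 18977 mod 4 = 1, so the flip contributes +1; sign now -1
(18977/2701): 18977 mod 2701 = 70, so (18977/2701) = (70/2701)
factor out 2^1: 70 = 2^1·35; with 2701 mod 8 = 5, (2/2701) = -1; sign now +1; continue with (35/2701)
flip (35/2701) -> (2701/35): both odd, 35 mod 4 = 3, 2701 mod 4 = 1, so the flip contributes +1; sign now +1
(2701/35): 2701 mod 35 = 6, so (2701/35) = (6/35)
factor out 2^1: 6 = 2^1·3; with 35 mod 8 = 3, (2/35) = -1; sign now -1; continue with (3/35)
flip (3/35) -> (35/3): both odd, 3 mod 4 = 3, 35 mod 4 = 3, so the flip contributes -1; sign now +1
(35/3): 35 mod 3 = 2, so (35/3) = (2/3)
factor out 2^1: 2 = 2^1·1; with 3 mod 8 = 3, (2/3) = -1; sign now -1; continue with (1/3)
reached (1/3) = 1, so the symbol is -1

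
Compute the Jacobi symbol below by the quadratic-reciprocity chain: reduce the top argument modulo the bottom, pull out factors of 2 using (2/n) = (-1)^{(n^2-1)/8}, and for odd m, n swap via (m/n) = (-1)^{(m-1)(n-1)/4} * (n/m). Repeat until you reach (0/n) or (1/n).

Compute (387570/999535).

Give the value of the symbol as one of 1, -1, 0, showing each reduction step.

factor out 2^1: 387570 = 2^1·193785; with 999535 mod 8 = 7, (2/999535) = +1; sign now +1; continue with (193785/999535)
flip (193785/999535) -> (999535/193785): both odd, 193785 mod 4 = 1, 999535 mod 4 = 3, so the flip contributes +1; sign now +1
(999535/193785): 999535 mod 193785 = 30610, so (999535/193785) = (30610/193785)
factor out 2^1: 30610 = 2^1·15305; with 193785 mod 8 = 1, (2/193785) = +1; sign now +1; continue with (15305/193785)
flip (15305/193785) -> (193785/15305): both odd, 15305 mod 4 = 1, 193785 mod 4 = 1, so the flip contributes +1; sign now +1
(193785/15305): 193785 mod 15305 = 10125, so (193785/15305) = (10125/15305)
flip (10125/15305) -> (15305/10125): both odd, 10125 mod 4 = 1, 15305 mod 4 = 1, so the flip contributes +1; sign now +1
(15305/10125): 15305 mod 10125 = 5180, so (15305/10125) = (5180/10125)
factor out 2^2: 5180 = 2^2·1295; with 10125 mod 8 = 5, (2/10125) = -1; sign now +1; continue with (1295/10125)
flip (1295/10125) -> (10125/1295): both odd, 1295 mod 4 = 3, 10125 mod 4 = 1, so the flip contributes +1; sign now +1
(10125/1295): 10125 mod 1295 = 1060, so (10125/1295) = (1060/1295)
factor out 2^2: 1060 = 2^2·265; with 1295 mod 8 = 7, (2/1295) = +1; sign now +1; continue with (265/1295)
flip (265/1295) -> (1295/265): both odd, 265 mod 4 = 1, 1295 mod 4 = 3, so the flip contributes +1; sign now +1
(1295/265): 1295 mod 265 = 235, so (1295/265) = (235/265)
flip (235/265) -> (265/235): both odd, 235 mod 4 = 3, 265 mod 4 = 1, so the flip contributes +1; sign now +1
(265/235): 265 mod 235 = 30, so (265/235) = (30/235)
factor out 2^1: 30 = 2^1·15; with 235 mod 8 = 3, (2/235) = -1; sign now -1; continue with (15/235)
flip (15/235) -> (235/15): both odd, 15 mod 4 = 3, 235 mod 4 = 3, so the flip contributes -1; sign now +1
(235/15): 235 mod 15 = 10, so (235/15) = (10/15)
factor out 2^1: 10 = 2^1·5; with 15 mod 8 = 7, (2/15) = +1; sign now +1; continue with (5/15)
flip (5/15) -> (15/5): both odd, 5 mod 4 = 1, 15 mod 4 = 3, so the flip contributes +1; sign now +1
(15/5): 15 mod 5 = 0, so (15/5) = (0/5)
reached (0/5); gcd(a, n) > 1, so (0/5) = 0 and the symbol is 0

0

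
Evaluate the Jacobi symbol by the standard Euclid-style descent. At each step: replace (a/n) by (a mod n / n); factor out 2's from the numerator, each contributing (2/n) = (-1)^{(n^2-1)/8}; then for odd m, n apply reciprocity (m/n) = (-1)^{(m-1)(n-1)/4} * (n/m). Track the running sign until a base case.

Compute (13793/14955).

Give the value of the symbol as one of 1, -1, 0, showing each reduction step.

flip (13793/14955) -> (14955/13793): both odd, 13793 mod 4 = 1, 14955 mod 4 = 3, so the flip contributes +1; sign now +1
(14955/13793): 14955 mod 13793 = 1162, so (14955/13793) = (1162/13793)
factor out 2^1: 1162 = 2^1·581; with 13793 mod 8 = 1, (2/13793) = +1; sign now +1; continue with (581/13793)
flip (581/13793) -> (13793/581): both odd, 581 mod 4 = 1, 13793 mod 4 = 1, so the flip contributes +1; sign now +1
(13793/581): 13793 mod 581 = 430, so (13793/581) = (430/581)
factor out 2^1: 430 = 2^1·215; with 581 mod 8 = 5, (2/581) = -1; sign now -1; continue with (215/581)
flip (215/581) -> (581/215): both odd, 215 mod 4 = 3, 581 mod 4 = 1, so the flip contributes +1; sign now -1
(581/215): 581 mod 215 = 151, so (581/215) = (151/215)
flip (151/215) -> (215/151): both odd, 151 mod 4 = 3, 215 mod 4 = 3, so the flip contributes -1; sign now +1
(215/151): 215 mod 151 = 64, so (215/151) = (64/151)
factor out 2^6: 64 = 2^6·1; with 151 mod 8 = 7, (2/151) = +1; sign now +1; continue with (1/151)
reached (1/151) = 1, so the symbol is +1

1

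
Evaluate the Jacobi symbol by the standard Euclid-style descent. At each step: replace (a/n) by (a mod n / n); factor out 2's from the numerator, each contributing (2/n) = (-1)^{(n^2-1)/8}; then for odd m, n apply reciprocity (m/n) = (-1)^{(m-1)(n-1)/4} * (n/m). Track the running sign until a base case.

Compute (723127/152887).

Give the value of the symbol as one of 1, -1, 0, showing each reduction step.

1

(723127/152887) = (111579/152887)   [reduce mod 152887]
reciprocity: (111579/152887) = -1·(152887/111579) since 111579 mod 4 = 3, 152887 mod 4 = 3; sign now -1
(152887/111579) = (41308/111579)   [reduce mod 111579]
41308 = 2^2·10327; (2/111579) = -1 since 111579 mod 8 = 3, so (41308/111579) = (-1)^2·(10327/111579); sign now -1
reciprocity: (10327/111579) = -1·(111579/10327) since 10327 mod 4 = 3, 111579 mod 4 = 3; sign now +1
(111579/10327) = (8309/10327)   [reduce mod 10327]
reciprocity: (8309/10327) = +1·(10327/8309) since 8309 mod 4 = 1, 10327 mod 4 = 3; sign now +1
(10327/8309) = (2018/8309)   [reduce mod 8309]
2018 = 2^1·1009; (2/8309) = -1 since 8309 mod 8 = 5, so (2018/8309) = (-1)^1·(1009/8309); sign now -1
reciprocity: (1009/8309) = +1·(8309/1009) since 1009 mod 4 = 1, 8309 mod 4 = 1; sign now -1
(8309/1009) = (237/1009)   [reduce mod 1009]
reciprocity: (237/1009) = +1·(1009/237) since 237 mod 4 = 1, 1009 mod 4 = 1; sign now -1
(1009/237) = (61/237)   [reduce mod 237]
reciprocity: (61/237) = +1·(237/61) since 61 mod 4 = 1, 237 mod 4 = 1; sign now -1
(237/61) = (54/61)   [reduce mod 61]
54 = 2^1·27; (2/61) = -1 since 61 mod 8 = 5, so (54/61) = (-1)^1·(27/61); sign now +1
reciprocity: (27/61) = +1·(61/27) since 27 mod 4 = 3, 61 mod 4 = 1; sign now +1
(61/27) = (7/27)   [reduce mod 27]
reciprocity: (7/27) = -1·(27/7) since 7 mod 4 = 3, 27 mod 4 = 3; sign now -1
(27/7) = (6/7)   [reduce mod 7]
6 = 2^1·3; (2/7) = +1 since 7 mod 8 = 7, so (6/7) = (+1)^1·(3/7); sign now -1
reciprocity: (3/7) = -1·(7/3) since 3 mod 4 = 3, 7 mod 4 = 3; sign now +1
(7/3) = (1/3)   [reduce mod 3]
(1/3) = 1; final value = sign = +1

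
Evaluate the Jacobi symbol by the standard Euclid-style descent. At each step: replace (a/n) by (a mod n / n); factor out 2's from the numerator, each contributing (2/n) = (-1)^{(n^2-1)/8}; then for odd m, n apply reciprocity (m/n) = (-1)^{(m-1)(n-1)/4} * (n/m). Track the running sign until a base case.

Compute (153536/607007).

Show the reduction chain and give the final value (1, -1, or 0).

factor out 2^6: 153536 = 2^6·2399; with 607007 mod 8 = 7, (2/607007) = +1; sign now +1; continue with (2399/607007)
flip (2399/607007) -> (607007/2399): both odd, 2399 mod 4 = 3, 607007 mod 4 = 3, so the flip contributes -1; sign now -1
(607007/2399): 607007 mod 2399 = 60, so (607007/2399) = (60/2399)
factor out 2^2: 60 = 2^2·15; with 2399 mod 8 = 7, (2/2399) = +1; sign now -1; continue with (15/2399)
flip (15/2399) -> (2399/15): both odd, 15 mod 4 = 3, 2399 mod 4 = 3, so the flip contributes -1; sign now +1
(2399/15): 2399 mod 15 = 14, so (2399/15) = (14/15)
factor out 2^1: 14 = 2^1·7; with 15 mod 8 = 7, (2/15) = +1; sign now +1; continue with (7/15)
flip (7/15) -> (15/7): both odd, 7 mod 4 = 3, 15 mod 4 = 3, so the flip contributes -1; sign now -1
(15/7): 15 mod 7 = 1, so (15/7) = (1/7)
reached (1/7) = 1, so the symbol is -1

-1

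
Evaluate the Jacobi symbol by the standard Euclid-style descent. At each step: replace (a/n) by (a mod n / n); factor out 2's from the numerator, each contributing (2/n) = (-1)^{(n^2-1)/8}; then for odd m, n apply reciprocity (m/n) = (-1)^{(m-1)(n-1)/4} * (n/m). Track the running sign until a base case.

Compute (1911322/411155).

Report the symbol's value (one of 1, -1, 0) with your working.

-1

(1911322/411155) = (266702/411155)   [reduce mod 411155]
266702 = 2^1·133351; (2/411155) = -1 since 411155 mod 8 = 3, so (266702/411155) = (-1)^1·(133351/411155); sign now -1
reciprocity: (133351/411155) = -1·(411155/133351) since 133351 mod 4 = 3, 411155 mod 4 = 3; sign now +1
(411155/133351) = (11102/133351)   [reduce mod 133351]
11102 = 2^1·5551; (2/133351) = +1 since 133351 mod 8 = 7, so (11102/133351) = (+1)^1·(5551/133351); sign now +1
reciprocity: (5551/133351) = -1·(133351/5551) since 5551 mod 4 = 3, 133351 mod 4 = 3; sign now -1
(133351/5551) = (127/5551)   [reduce mod 5551]
reciprocity: (127/5551) = -1·(5551/127) since 127 mod 4 = 3, 5551 mod 4 = 3; sign now +1
(5551/127) = (90/127)   [reduce mod 127]
90 = 2^1·45; (2/127) = +1 since 127 mod 8 = 7, so (90/127) = (+1)^1·(45/127); sign now +1
reciprocity: (45/127) = +1·(127/45) since 45 mod 4 = 1, 127 mod 4 = 3; sign now +1
(127/45) = (37/45)   [reduce mod 45]
reciprocity: (37/45) = +1·(45/37) since 37 mod 4 = 1, 45 mod 4 = 1; sign now +1
(45/37) = (8/37)   [reduce mod 37]
8 = 2^3·1; (2/37) = -1 since 37 mod 8 = 5, so (8/37) = (-1)^3·(1/37); sign now -1
(1/37) = 1; final value = sign = -1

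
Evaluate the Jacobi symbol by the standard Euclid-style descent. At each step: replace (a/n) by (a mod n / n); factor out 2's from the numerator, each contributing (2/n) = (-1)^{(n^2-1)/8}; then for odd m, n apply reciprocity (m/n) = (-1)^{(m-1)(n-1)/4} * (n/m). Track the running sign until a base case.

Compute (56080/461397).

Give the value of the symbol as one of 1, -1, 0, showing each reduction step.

-1

factor out 2^4: 56080 = 2^4·3505; with 461397 mod 8 = 5, (2/461397) = -1; sign now +1; continue with (3505/461397)
flip (3505/461397) -> (461397/3505): both odd, 3505 mod 4 = 1, 461397 mod 4 = 1, so the flip contributes +1; sign now +1
(461397/3505): 461397 mod 3505 = 2242, so (461397/3505) = (2242/3505)
factor out 2^1: 2242 = 2^1·1121; with 3505 mod 8 = 1, (2/3505) = +1; sign now +1; continue with (1121/3505)
flip (1121/3505) -> (3505/1121): both odd, 1121 mod 4 = 1, 3505 mod 4 = 1, so the flip contributes +1; sign now +1
(3505/1121): 3505 mod 1121 = 142, so (3505/1121) = (142/1121)
factor out 2^1: 142 = 2^1·71; with 1121 mod 8 = 1, (2/1121) = +1; sign now +1; continue with (71/1121)
flip (71/1121) -> (1121/71): both odd, 71 mod 4 = 3, 1121 mod 4 = 1, so the flip contributes +1; sign now +1
(1121/71): 1121 mod 71 = 56, so (1121/71) = (56/71)
factor out 2^3: 56 = 2^3·7; with 71 mod 8 = 7, (2/71) = +1; sign now +1; continue with (7/71)
flip (7/71) -> (71/7): both odd, 7 mod 4 = 3, 71 mod 4 = 3, so the flip contributes -1; sign now -1
(71/7): 71 mod 7 = 1, so (71/7) = (1/7)
reached (1/7) = 1, so the symbol is -1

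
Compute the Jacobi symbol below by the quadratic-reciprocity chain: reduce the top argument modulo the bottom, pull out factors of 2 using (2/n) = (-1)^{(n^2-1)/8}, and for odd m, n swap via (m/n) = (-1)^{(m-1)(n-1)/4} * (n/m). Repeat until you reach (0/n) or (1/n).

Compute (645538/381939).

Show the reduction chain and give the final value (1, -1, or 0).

1

(645538/381939) = (263599/381939)   [reduce mod 381939]
reciprocity: (263599/381939) = -1·(381939/263599) since 263599 mod 4 = 3, 381939 mod 4 = 3; sign now -1
(381939/263599) = (118340/263599)   [reduce mod 263599]
118340 = 2^2·29585; (2/263599) = +1 since 263599 mod 8 = 7, so (118340/263599) = (+1)^2·(29585/263599); sign now -1
reciprocity: (29585/263599) = +1·(263599/29585) since 29585 mod 4 = 1, 263599 mod 4 = 3; sign now -1
(263599/29585) = (26919/29585)   [reduce mod 29585]
reciprocity: (26919/29585) = +1·(29585/26919) since 26919 mod 4 = 3, 29585 mod 4 = 1; sign now -1
(29585/26919) = (2666/26919)   [reduce mod 26919]
2666 = 2^1·1333; (2/26919) = +1 since 26919 mod 8 = 7, so (2666/26919) = (+1)^1·(1333/26919); sign now -1
reciprocity: (1333/26919) = +1·(26919/1333) since 1333 mod 4 = 1, 26919 mod 4 = 3; sign now -1
(26919/1333) = (259/1333)   [reduce mod 1333]
reciprocity: (259/1333) = +1·(1333/259) since 259 mod 4 = 3, 1333 mod 4 = 1; sign now -1
(1333/259) = (38/259)   [reduce mod 259]
38 = 2^1·19; (2/259) = -1 since 259 mod 8 = 3, so (38/259) = (-1)^1·(19/259); sign now +1
reciprocity: (19/259) = -1·(259/19) since 19 mod 4 = 3, 259 mod 4 = 3; sign now -1
(259/19) = (12/19)   [reduce mod 19]
12 = 2^2·3; (2/19) = -1 since 19 mod 8 = 3, so (12/19) = (-1)^2·(3/19); sign now -1
reciprocity: (3/19) = -1·(19/3) since 3 mod 4 = 3, 19 mod 4 = 3; sign now +1
(19/3) = (1/3)   [reduce mod 3]
(1/3) = 1; final value = sign = +1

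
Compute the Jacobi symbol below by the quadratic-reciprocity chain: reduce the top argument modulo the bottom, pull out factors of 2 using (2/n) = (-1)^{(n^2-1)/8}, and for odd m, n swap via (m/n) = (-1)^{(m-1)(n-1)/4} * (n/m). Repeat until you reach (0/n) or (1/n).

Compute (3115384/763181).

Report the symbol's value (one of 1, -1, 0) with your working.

-1

(3115384/763181) = (62660/763181)   [reduce mod 763181]
62660 = 2^2·15665; (2/763181) = -1 since 763181 mod 8 = 5, so (62660/763181) = (-1)^2·(15665/763181); sign now +1
reciprocity: (15665/763181) = +1·(763181/15665) since 15665 mod 4 = 1, 763181 mod 4 = 1; sign now +1
(763181/15665) = (11261/15665)   [reduce mod 15665]
reciprocity: (11261/15665) = +1·(15665/11261) since 11261 mod 4 = 1, 15665 mod 4 = 1; sign now +1
(15665/11261) = (4404/11261)   [reduce mod 11261]
4404 = 2^2·1101; (2/11261) = -1 since 11261 mod 8 = 5, so (4404/11261) = (-1)^2·(1101/11261); sign now +1
reciprocity: (1101/11261) = +1·(11261/1101) since 1101 mod 4 = 1, 11261 mod 4 = 1; sign now +1
(11261/1101) = (251/1101)   [reduce mod 1101]
reciprocity: (251/1101) = +1·(1101/251) since 251 mod 4 = 3, 1101 mod 4 = 1; sign now +1
(1101/251) = (97/251)   [reduce mod 251]
reciprocity: (97/251) = +1·(251/97) since 97 mod 4 = 1, 251 mod 4 = 3; sign now +1
(251/97) = (57/97)   [reduce mod 97]
reciprocity: (57/97) = +1·(97/57) since 57 mod 4 = 1, 97 mod 4 = 1; sign now +1
(97/57) = (40/57)   [reduce mod 57]
40 = 2^3·5; (2/57) = +1 since 57 mod 8 = 1, so (40/57) = (+1)^3·(5/57); sign now +1
reciprocity: (5/57) = +1·(57/5) since 5 mod 4 = 1, 57 mod 4 = 1; sign now +1
(57/5) = (2/5)   [reduce mod 5]
2 = 2^1·1; (2/5) = -1 since 5 mod 8 = 5, so (2/5) = (-1)^1·(1/5); sign now -1
(1/5) = 1; final value = sign = -1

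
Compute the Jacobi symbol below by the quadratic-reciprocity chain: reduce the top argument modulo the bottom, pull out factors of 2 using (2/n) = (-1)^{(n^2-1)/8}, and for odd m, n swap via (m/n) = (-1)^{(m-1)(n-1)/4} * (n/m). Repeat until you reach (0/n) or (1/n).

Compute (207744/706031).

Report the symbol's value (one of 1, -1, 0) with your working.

factor out 2^7: 207744 = 2^7·1623; with 706031 mod 8 = 7, (2/706031) = +1; sign now +1; continue with (1623/706031)
flip (1623/706031) -> (706031/1623): both odd, 1623 mod 4 = 3, 706031 mod 4 = 3, so the flip contributes -1; sign now -1
(706031/1623): 706031 mod 1623 = 26, so (706031/1623) = (26/1623)
factor out 2^1: 26 = 2^1·13; with 1623 mod 8 = 7, (2/1623) = +1; sign now -1; continue with (13/1623)
flip (13/1623) -> (1623/13): both odd, 13 mod 4 = 1, 1623 mod 4 = 3, so the flip contributes +1; sign now -1
(1623/13): 1623 mod 13 = 11, so (1623/13) = (11/13)
flip (11/13) -> (13/11): both odd, 11 mod 4 = 3, 13 mod 4 = 1, so the flip contributes +1; sign now -1
(13/11): 13 mod 11 = 2, so (13/11) = (2/11)
factor out 2^1: 2 = 2^1·1; with 11 mod 8 = 3, (2/11) = -1; sign now +1; continue with (1/11)
reached (1/11) = 1, so the symbol is +1

1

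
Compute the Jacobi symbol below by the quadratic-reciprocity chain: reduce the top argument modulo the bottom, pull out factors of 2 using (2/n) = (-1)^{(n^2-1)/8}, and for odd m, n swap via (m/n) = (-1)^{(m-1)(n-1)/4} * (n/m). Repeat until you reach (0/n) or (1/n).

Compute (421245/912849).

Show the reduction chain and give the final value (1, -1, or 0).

0

flip (421245/912849) -> (912849/421245): both odd, 421245 mod 4 = 1, 912849 mod 4 = 1, so the flip contributes +1; sign now +1
(912849/421245): 912849 mod 421245 = 70359, so (912849/421245) = (70359/421245)
flip (70359/421245) -> (421245/70359): both odd, 70359 mod 4 = 3, 421245 mod 4 = 1, so the flip contributes +1; sign now +1
(421245/70359): 421245 mod 70359 = 69450, so (421245/70359) = (69450/70359)
factor out 2^1: 69450 = 2^1·34725; with 70359 mod 8 = 7, (2/70359) = +1; sign now +1; continue with (34725/70359)
flip (34725/70359) -> (70359/34725): both odd, 34725 mod 4 = 1, 70359 mod 4 = 3, so the flip contributes +1; sign now +1
(70359/34725): 70359 mod 34725 = 909, so (70359/34725) = (909/34725)
flip (909/34725) -> (34725/909): both odd, 909 mod 4 = 1, 34725 mod 4 = 1, so the flip contributes +1; sign now +1
(34725/909): 34725 mod 909 = 183, so (34725/909) = (183/909)
flip (183/909) -> (909/183): both odd, 183 mod 4 = 3, 909 mod 4 = 1, so the flip contributes +1; sign now +1
(909/183): 909 mod 183 = 177, so (909/183) = (177/183)
flip (177/183) -> (183/177): both odd, 177 mod 4 = 1, 183 mod 4 = 3, so the flip contributes +1; sign now +1
(183/177): 183 mod 177 = 6, so (183/177) = (6/177)
factor out 2^1: 6 = 2^1·3; with 177 mod 8 = 1, (2/177) = +1; sign now +1; continue with (3/177)
flip (3/177) -> (177/3): both odd, 3 mod 4 = 3, 177 mod 4 = 1, so the flip contributes +1; sign now +1
(177/3): 177 mod 3 = 0, so (177/3) = (0/3)
reached (0/3); gcd(a, n) > 1, so (0/3) = 0 and the symbol is 0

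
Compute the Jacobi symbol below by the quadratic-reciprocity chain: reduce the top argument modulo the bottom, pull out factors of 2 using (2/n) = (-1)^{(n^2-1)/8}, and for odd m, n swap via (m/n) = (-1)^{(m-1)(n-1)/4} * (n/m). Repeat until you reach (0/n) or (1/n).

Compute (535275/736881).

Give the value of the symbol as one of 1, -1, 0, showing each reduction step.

flip (535275/736881) -> (736881/535275): both odd, 535275 mod 4 = 3, 736881 mod 4 = 1, so the flip contributes +1; sign now +1
(736881/535275): 736881 mod 535275 = 201606, so (736881/535275) = (201606/535275)
factor out 2^1: 201606 = 2^1·100803; with 535275 mod 8 = 3, (2/535275) = -1; sign now -1; continue with (100803/535275)
flip (100803/535275) -> (535275/100803): both odd, 100803 mod 4 = 3, 535275 mod 4 = 3, so the flip contributes -1; sign now +1
(535275/100803): 535275 mod 100803 = 31260, so (535275/100803) = (31260/100803)
factor out 2^2: 31260 = 2^2·7815; with 100803 mod 8 = 3, (2/100803) = -1; sign now +1; continue with (7815/100803)
flip (7815/100803) -> (100803/7815): both odd, 7815 mod 4 = 3, 100803 mod 4 = 3, so the flip contributes -1; sign now -1
(100803/7815): 100803 mod 7815 = 7023, so (100803/7815) = (7023/7815)
flip (7023/7815) -> (7815/7023): both odd, 7023 mod 4 = 3, 7815 mod 4 = 3, so the flip contributes -1; sign now +1
(7815/7023): 7815 mod 7023 = 792, so (7815/7023) = (792/7023)
factor out 2^3: 792 = 2^3·99; with 7023 mod 8 = 7, (2/7023) = +1; sign now +1; continue with (99/7023)
flip (99/7023) -> (7023/99): both odd, 99 mod 4 = 3, 7023 mod 4 = 3, so the flip contributes -1; sign now -1
(7023/99): 7023 mod 99 = 93, so (7023/99) = (93/99)
flip (93/99) -> (99/93): both odd, 93 mod 4 = 1, 99 mod 4 = 3, so the flip contributes +1; sign now -1
(99/93): 99 mod 93 = 6, so (99/93) = (6/93)
factor out 2^1: 6 = 2^1·3; with 93 mod 8 = 5, (2/93) = -1; sign now +1; continue with (3/93)
flip (3/93) -> (93/3): both odd, 3 mod 4 = 3, 93 mod 4 = 1, so the flip contributes +1; sign now +1
(93/3): 93 mod 3 = 0, so (93/3) = (0/3)
reached (0/3); gcd(a, n) > 1, so (0/3) = 0 and the symbol is 0

0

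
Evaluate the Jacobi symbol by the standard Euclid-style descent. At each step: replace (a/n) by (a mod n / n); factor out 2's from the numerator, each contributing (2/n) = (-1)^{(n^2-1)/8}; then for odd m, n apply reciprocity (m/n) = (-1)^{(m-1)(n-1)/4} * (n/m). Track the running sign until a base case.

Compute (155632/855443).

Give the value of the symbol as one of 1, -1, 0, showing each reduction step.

factor out 2^4: 155632 = 2^4·9727; with 855443 mod 8 = 3, (2/855443) = -1; sign now +1; continue with (9727/855443)
flip (9727/855443) -> (855443/9727): both odd, 9727 mod 4 = 3, 855443 mod 4 = 3, so the flip contributes -1; sign now -1
(855443/9727): 855443 mod 9727 = 9194, so (855443/9727) = (9194/9727)
factor out 2^1: 9194 = 2^1·4597; with 9727 mod 8 = 7, (2/9727) = +1; sign now -1; continue with (4597/9727)
flip (4597/9727) -> (9727/4597): both odd, 4597 mod 4 = 1, 9727 mod 4 = 3, so the flip contributes +1; sign now -1
(9727/4597): 9727 mod 4597 = 533, so (9727/4597) = (533/4597)
flip (533/4597) -> (4597/533): both odd, 533 mod 4 = 1, 4597 mod 4 = 1, so the flip contributes +1; sign now -1
(4597/533): 4597 mod 533 = 333, so (4597/533) = (333/533)
flip (333/533) -> (533/333): both odd, 333 mod 4 = 1, 533 mod 4 = 1, so the flip contributes +1; sign now -1
(533/333): 533 mod 333 = 200, so (533/333) = (200/333)
factor out 2^3: 200 = 2^3·25; with 333 mod 8 = 5, (2/333) = -1; sign now +1; continue with (25/333)
flip (25/333) -> (333/25): both odd, 25 mod 4 = 1, 333 mod 4 = 1, so the flip contributes +1; sign now +1
(333/25): 333 mod 25 = 8, so (333/25) = (8/25)
factor out 2^3: 8 = 2^3·1; with 25 mod 8 = 1, (2/25) = +1; sign now +1; continue with (1/25)
reached (1/25) = 1, so the symbol is +1

1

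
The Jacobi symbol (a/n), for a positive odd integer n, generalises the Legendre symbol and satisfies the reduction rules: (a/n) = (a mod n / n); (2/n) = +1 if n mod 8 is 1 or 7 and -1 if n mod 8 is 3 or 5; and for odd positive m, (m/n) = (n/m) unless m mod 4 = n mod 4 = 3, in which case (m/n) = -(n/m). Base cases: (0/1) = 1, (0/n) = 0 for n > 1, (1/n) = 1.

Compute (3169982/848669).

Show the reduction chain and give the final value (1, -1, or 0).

-1

(3169982/848669) = (623975/848669)   [reduce mod 848669]
reciprocity: (623975/848669) = +1·(848669/623975) since 623975 mod 4 = 3, 848669 mod 4 = 1; sign now +1
(848669/623975) = (224694/623975)   [reduce mod 623975]
224694 = 2^1·112347; (2/623975) = +1 since 623975 mod 8 = 7, so (224694/623975) = (+1)^1·(112347/623975); sign now +1
reciprocity: (112347/623975) = -1·(623975/112347) since 112347 mod 4 = 3, 623975 mod 4 = 3; sign now -1
(623975/112347) = (62240/112347)   [reduce mod 112347]
62240 = 2^5·1945; (2/112347) = -1 since 112347 mod 8 = 3, so (62240/112347) = (-1)^5·(1945/112347); sign now +1
reciprocity: (1945/112347) = +1·(112347/1945) since 1945 mod 4 = 1, 112347 mod 4 = 3; sign now +1
(112347/1945) = (1482/1945)   [reduce mod 1945]
1482 = 2^1·741; (2/1945) = +1 since 1945 mod 8 = 1, so (1482/1945) = (+1)^1·(741/1945); sign now +1
reciprocity: (741/1945) = +1·(1945/741) since 741 mod 4 = 1, 1945 mod 4 = 1; sign now +1
(1945/741) = (463/741)   [reduce mod 741]
reciprocity: (463/741) = +1·(741/463) since 463 mod 4 = 3, 741 mod 4 = 1; sign now +1
(741/463) = (278/463)   [reduce mod 463]
278 = 2^1·139; (2/463) = +1 since 463 mod 8 = 7, so (278/463) = (+1)^1·(139/463); sign now +1
reciprocity: (139/463) = -1·(463/139) since 139 mod 4 = 3, 463 mod 4 = 3; sign now -1
(463/139) = (46/139)   [reduce mod 139]
46 = 2^1·23; (2/139) = -1 since 139 mod 8 = 3, so (46/139) = (-1)^1·(23/139); sign now +1
reciprocity: (23/139) = -1·(139/23) since 23 mod 4 = 3, 139 mod 4 = 3; sign now -1
(139/23) = (1/23)   [reduce mod 23]
(1/23) = 1; final value = sign = -1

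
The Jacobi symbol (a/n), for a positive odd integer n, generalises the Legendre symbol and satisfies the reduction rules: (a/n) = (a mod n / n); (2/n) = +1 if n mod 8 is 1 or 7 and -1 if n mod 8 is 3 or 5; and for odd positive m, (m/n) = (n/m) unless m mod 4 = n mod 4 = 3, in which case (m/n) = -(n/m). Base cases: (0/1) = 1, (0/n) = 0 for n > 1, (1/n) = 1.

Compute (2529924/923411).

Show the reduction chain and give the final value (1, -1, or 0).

1

(2529924/923411): 2529924 mod 923411 = 683102, so (2529924/923411) = (683102/923411)
factor out 2^1: 683102 = 2^1·341551; with 923411 mod 8 = 3, (2/923411) = -1; sign now -1; continue with (341551/923411)
flip (341551/923411) -> (923411/341551): both odd, 341551 mod 4 = 3, 923411 mod 4 = 3, so the flip contributes -1; sign now +1
(923411/341551): 923411 mod 341551 = 240309, so (923411/341551) = (240309/341551)
flip (240309/341551) -> (341551/240309): both odd, 240309 mod 4 = 1, 341551 mod 4 = 3, so the flip contributes +1; sign now +1
(341551/240309): 341551 mod 240309 = 101242, so (341551/240309) = (101242/240309)
factor out 2^1: 101242 = 2^1·50621; with 240309 mod 8 = 5, (2/240309) = -1; sign now -1; continue with (50621/240309)
flip (50621/240309) -> (240309/50621): both odd, 50621 mod 4 = 1, 240309 mod 4 = 1, so the flip contributes +1; sign now -1
(240309/50621): 240309 mod 50621 = 37825, so (240309/50621) = (37825/50621)
flip (37825/50621) -> (50621/37825): both odd, 37825 mod 4 = 1, 50621 mod 4 = 1, so the flip contributes +1; sign now -1
(50621/37825): 50621 mod 37825 = 12796, so (50621/37825) = (12796/37825)
factor out 2^2: 12796 = 2^2·3199; with 37825 mod 8 = 1, (2/37825) = +1; sign now -1; continue with (3199/37825)
flip (3199/37825) -> (37825/3199): both odd, 3199 mod 4 = 3, 37825 mod 4 = 1, so the flip contributes +1; sign now -1
(37825/3199): 37825 mod 3199 = 2636, so (37825/3199) = (2636/3199)
factor out 2^2: 2636 = 2^2·659; with 3199 mod 8 = 7, (2/3199) = +1; sign now -1; continue with (659/3199)
flip (659/3199) -> (3199/659): both odd, 659 mod 4 = 3, 3199 mod 4 = 3, so the flip contributes -1; sign now +1
(3199/659): 3199 mod 659 = 563, so (3199/659) = (563/659)
flip (563/659) -> (659/563): both odd, 563 mod 4 = 3, 659 mod 4 = 3, so the flip contributes -1; sign now -1
(659/563): 659 mod 563 = 96, so (659/563) = (96/563)
factor out 2^5: 96 = 2^5·3; with 563 mod 8 = 3, (2/563) = -1; sign now +1; continue with (3/563)
flip (3/563) -> (563/3): both odd, 3 mod 4 = 3, 563 mod 4 = 3, so the flip contributes -1; sign now -1
(563/3): 563 mod 3 = 2, so (563/3) = (2/3)
factor out 2^1: 2 = 2^1·1; with 3 mod 8 = 3, (2/3) = -1; sign now +1; continue with (1/3)
reached (1/3) = 1, so the symbol is +1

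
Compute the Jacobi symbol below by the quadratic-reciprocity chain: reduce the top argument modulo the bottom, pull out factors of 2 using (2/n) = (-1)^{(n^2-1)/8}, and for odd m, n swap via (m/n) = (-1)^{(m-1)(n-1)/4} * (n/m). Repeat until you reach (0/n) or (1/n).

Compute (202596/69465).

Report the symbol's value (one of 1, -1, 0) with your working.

(202596/69465): 202596 mod 69465 = 63666, so (202596/69465) = (63666/69465)
factor out 2^1: 63666 = 2^1·31833; with 69465 mod 8 = 1, (2/69465) = +1; sign now +1; continue with (31833/69465)
flip (31833/69465) -> (69465/31833): both odd, 31833 mod 4 = 1, 69465 mod 4 = 1, so the flip contributes +1; sign now +1
(69465/31833): 69465 mod 31833 = 5799, so (69465/31833) = (5799/31833)
flip (5799/31833) -> (31833/5799): both odd, 5799 mod 4 = 3, 31833 mod 4 = 1, so the flip contributes +1; sign now +1
(31833/5799): 31833 mod 5799 = 2838, so (31833/5799) = (2838/5799)
factor out 2^1: 2838 = 2^1·1419; with 5799 mod 8 = 7, (2/5799) = +1; sign now +1; continue with (1419/5799)
flip (1419/5799) -> (5799/1419): both odd, 1419 mod 4 = 3, 5799 mod 4 = 3, so the flip contributes -1; sign now -1
(5799/1419): 5799 mod 1419 = 123, so (5799/1419) = (123/1419)
flip (123/1419) -> (1419/123): both odd, 123 mod 4 = 3, 1419 mod 4 = 3, so the flip contributes -1; sign now +1
(1419/123): 1419 mod 123 = 66, so (1419/123) = (66/123)
factor out 2^1: 66 = 2^1·33; with 123 mod 8 = 3, (2/123) = -1; sign now -1; continue with (33/123)
flip (33/123) -> (123/33): both odd, 33 mod 4 = 1, 123 mod 4 = 3, so the flip contributes +1; sign now -1
(123/33): 123 mod 33 = 24, so (123/33) = (24/33)
factor out 2^3: 24 = 2^3·3; with 33 mod 8 = 1, (2/33) = +1; sign now -1; continue with (3/33)
flip (3/33) -> (33/3): both odd, 3 mod 4 = 3, 33 mod 4 = 1, so the flip contributes +1; sign now -1
(33/3): 33 mod 3 = 0, so (33/3) = (0/3)
reached (0/3); gcd(a, n) > 1, so (0/3) = 0 and the symbol is 0

0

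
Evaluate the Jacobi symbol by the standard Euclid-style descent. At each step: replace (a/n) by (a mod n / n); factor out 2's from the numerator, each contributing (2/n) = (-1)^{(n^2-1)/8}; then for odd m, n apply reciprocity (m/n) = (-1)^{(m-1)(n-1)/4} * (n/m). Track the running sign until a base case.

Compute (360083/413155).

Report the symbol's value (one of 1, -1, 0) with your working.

flip (360083/413155) -> (413155/360083): both odd, 360083 mod 4 = 3, 413155 mod 4 = 3, so the flip contributes -1; sign now -1
(413155/360083): 413155 mod 360083 = 53072, so (413155/360083) = (53072/360083)
factor out 2^4: 53072 = 2^4·3317; with 360083 mod 8 = 3, (2/360083) = -1; sign now -1; continue with (3317/360083)
flip (3317/360083) -> (360083/3317): both odd, 3317 mod 4 = 1, 360083 mod 4 = 3, so the flip contributes +1; sign now -1
(360083/3317): 360083 mod 3317 = 1847, so (360083/3317) = (1847/3317)
flip (1847/3317) -> (3317/1847): both odd, 1847 mod 4 = 3, 3317 mod 4 = 1, so the flip contributes +1; sign now -1
(3317/1847): 3317 mod 1847 = 1470, so (3317/1847) = (1470/1847)
factor out 2^1: 1470 = 2^1·735; with 1847 mod 8 = 7, (2/1847) = +1; sign now -1; continue with (735/1847)
flip (735/1847) -> (1847/735): both odd, 735 mod 4 = 3, 1847 mod 4 = 3, so the flip contributes -1; sign now +1
(1847/735): 1847 mod 735 = 377, so (1847/735) = (377/735)
flip (377/735) -> (735/377): both odd, 377 mod 4 = 1, 735 mod 4 = 3, so the flip contributes +1; sign now +1
(735/377): 735 mod 377 = 358, so (735/377) = (358/377)
factor out 2^1: 358 = 2^1·179; with 377 mod 8 = 1, (2/377) = +1; sign now +1; continue with (179/377)
flip (179/377) -> (377/179): both odd, 179 mod 4 = 3, 377 mod 4 = 1, so the flip contributes +1; sign now +1
(377/179): 377 mod 179 = 19, so (377/179) = (19/179)
flip (19/179) -> (179/19): both odd, 19 mod 4 = 3, 179 mod 4 = 3, so the flip contributes -1; sign now -1
(179/19): 179 mod 19 = 8, so (179/19) = (8/19)
factor out 2^3: 8 = 2^3·1; with 19 mod 8 = 3, (2/19) = -1; sign now +1; continue with (1/19)
reached (1/19) = 1, so the symbol is +1

1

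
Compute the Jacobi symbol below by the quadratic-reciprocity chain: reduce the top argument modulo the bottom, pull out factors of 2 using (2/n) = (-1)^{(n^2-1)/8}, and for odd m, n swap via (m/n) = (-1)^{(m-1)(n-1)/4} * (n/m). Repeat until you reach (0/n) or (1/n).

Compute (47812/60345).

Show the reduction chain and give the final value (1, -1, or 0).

factor out 2^2: 47812 = 2^2·11953; with 60345 mod 8 = 1, (2/60345) = +1; sign now +1; continue with (11953/60345)
flip (11953/60345) -> (60345/11953): both odd, 11953 mod 4 = 1, 60345 mod 4 = 1, so the flip contributes +1; sign now +1
(60345/11953): 60345 mod 11953 = 580, so (60345/11953) = (580/11953)
factor out 2^2: 580 = 2^2·145; with 11953 mod 8 = 1, (2/11953) = +1; sign now +1; continue with (145/11953)
flip (145/11953) -> (11953/145): both odd, 145 mod 4 = 1, 11953 mod 4 = 1, so the flip contributes +1; sign now +1
(11953/145): 11953 mod 145 = 63, so (11953/145) = (63/145)
flip (63/145) -> (145/63): both odd, 63 mod 4 = 3, 145 mod 4 = 1, so the flip contributes +1; sign now +1
(145/63): 145 mod 63 = 19, so (145/63) = (19/63)
flip (19/63) -> (63/19): both odd, 19 mod 4 = 3, 63 mod 4 = 3, so the flip contributes -1; sign now -1
(63/19): 63 mod 19 = 6, so (63/19) = (6/19)
factor out 2^1: 6 = 2^1·3; with 19 mod 8 = 3, (2/19) = -1; sign now +1; continue with (3/19)
flip (3/19) -> (19/3): both odd, 3 mod 4 = 3, 19 mod 4 = 3, so the flip contributes -1; sign now -1
(19/3): 19 mod 3 = 1, so (19/3) = (1/3)
reached (1/3) = 1, so the symbol is -1

-1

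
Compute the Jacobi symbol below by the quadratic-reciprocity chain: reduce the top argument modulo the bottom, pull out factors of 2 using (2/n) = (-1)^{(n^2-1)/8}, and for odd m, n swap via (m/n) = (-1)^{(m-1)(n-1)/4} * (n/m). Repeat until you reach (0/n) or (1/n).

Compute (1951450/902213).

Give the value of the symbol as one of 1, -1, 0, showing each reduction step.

-1

(1951450/902213) = (147024/902213)   [reduce mod 902213]
147024 = 2^4·9189; (2/902213) = -1 since 902213 mod 8 = 5, so (147024/902213) = (-1)^4·(9189/902213); sign now +1
reciprocity: (9189/902213) = +1·(902213/9189) since 9189 mod 4 = 1, 902213 mod 4 = 1; sign now +1
(902213/9189) = (1691/9189)   [reduce mod 9189]
reciprocity: (1691/9189) = +1·(9189/1691) since 1691 mod 4 = 3, 9189 mod 4 = 1; sign now +1
(9189/1691) = (734/1691)   [reduce mod 1691]
734 = 2^1·367; (2/1691) = -1 since 1691 mod 8 = 3, so (734/1691) = (-1)^1·(367/1691); sign now -1
reciprocity: (367/1691) = -1·(1691/367) since 367 mod 4 = 3, 1691 mod 4 = 3; sign now +1
(1691/367) = (223/367)   [reduce mod 367]
reciprocity: (223/367) = -1·(367/223) since 223 mod 4 = 3, 367 mod 4 = 3; sign now -1
(367/223) = (144/223)   [reduce mod 223]
144 = 2^4·9; (2/223) = +1 since 223 mod 8 = 7, so (144/223) = (+1)^4·(9/223); sign now -1
reciprocity: (9/223) = +1·(223/9) since 9 mod 4 = 1, 223 mod 4 = 3; sign now -1
(223/9) = (7/9)   [reduce mod 9]
reciprocity: (7/9) = +1·(9/7) since 7 mod 4 = 3, 9 mod 4 = 1; sign now -1
(9/7) = (2/7)   [reduce mod 7]
2 = 2^1·1; (2/7) = +1 since 7 mod 8 = 7, so (2/7) = (+1)^1·(1/7); sign now -1
(1/7) = 1; final value = sign = -1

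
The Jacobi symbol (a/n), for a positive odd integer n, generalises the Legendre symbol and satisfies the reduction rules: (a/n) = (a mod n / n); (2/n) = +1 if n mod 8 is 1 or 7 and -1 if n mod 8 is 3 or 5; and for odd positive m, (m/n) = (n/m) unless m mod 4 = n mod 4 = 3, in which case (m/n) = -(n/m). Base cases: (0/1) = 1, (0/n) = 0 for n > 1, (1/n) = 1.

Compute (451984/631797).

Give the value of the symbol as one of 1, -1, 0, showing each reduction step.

factor out 2^4: 451984 = 2^4·28249; with 631797 mod 8 = 5, (2/631797) = -1; sign now +1; continue with (28249/631797)
flip (28249/631797) -> (631797/28249): both odd, 28249 mod 4 = 1, 631797 mod 4 = 1, so the flip contributes +1; sign now +1
(631797/28249): 631797 mod 28249 = 10319, so (631797/28249) = (10319/28249)
flip (10319/28249) -> (28249/10319): both odd, 10319 mod 4 = 3, 28249 mod 4 = 1, so the flip contributes +1; sign now +1
(28249/10319): 28249 mod 10319 = 7611, so (28249/10319) = (7611/10319)
flip (7611/10319) -> (10319/7611): both odd, 7611 mod 4 = 3, 10319 mod 4 = 3, so the flip contributes -1; sign now -1
(10319/7611): 10319 mod 7611 = 2708, so (10319/7611) = (2708/7611)
factor out 2^2: 2708 = 2^2·677; with 7611 mod 8 = 3, (2/7611) = -1; sign now -1; continue with (677/7611)
flip (677/7611) -> (7611/677): both odd, 677 mod 4 = 1, 7611 mod 4 = 3, so the flip contributes +1; sign now -1
(7611/677): 7611 mod 677 = 164, so (7611/677) = (164/677)
factor out 2^2: 164 = 2^2·41; with 677 mod 8 = 5, (2/677) = -1; sign now -1; continue with (41/677)
flip (41/677) -> (677/41): both odd, 41 mod 4 = 1, 677 mod 4 = 1, so the flip contributes +1; sign now -1
(677/41): 677 mod 41 = 21, so (677/41) = (21/41)
flip (21/41) -> (41/21): both odd, 21 mod 4 = 1, 41 mod 4 = 1, so the flip contributes +1; sign now -1
(41/21): 41 mod 21 = 20, so (41/21) = (20/21)
factor out 2^2: 20 = 2^2·5; with 21 mod 8 = 5, (2/21) = -1; sign now -1; continue with (5/21)
flip (5/21) -> (21/5): both odd, 5 mod 4 = 1, 21 mod 4 = 1, so the flip contributes +1; sign now -1
(21/5): 21 mod 5 = 1, so (21/5) = (1/5)
reached (1/5) = 1, so the symbol is -1

-1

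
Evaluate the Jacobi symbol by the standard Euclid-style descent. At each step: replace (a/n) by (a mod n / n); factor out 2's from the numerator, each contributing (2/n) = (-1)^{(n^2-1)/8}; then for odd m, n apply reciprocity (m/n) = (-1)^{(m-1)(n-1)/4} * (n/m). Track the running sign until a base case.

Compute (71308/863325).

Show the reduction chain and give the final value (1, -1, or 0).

-1

factor out 2^2: 71308 = 2^2·17827; with 863325 mod 8 = 5, (2/863325) = -1; sign now +1; continue with (17827/863325)
flip (17827/863325) -> (863325/17827): both odd, 17827 mod 4 = 3, 863325 mod 4 = 1, so the flip contributes +1; sign now +1
(863325/17827): 863325 mod 17827 = 7629, so (863325/17827) = (7629/17827)
flip (7629/17827) -> (17827/7629): both odd, 7629 mod 4 = 1, 17827 mod 4 = 3, so the flip contributes +1; sign now +1
(17827/7629): 17827 mod 7629 = 2569, so (17827/7629) = (2569/7629)
flip (2569/7629) -> (7629/2569): both odd, 2569 mod 4 = 1, 7629 mod 4 = 1, so the flip contributes +1; sign now +1
(7629/2569): 7629 mod 2569 = 2491, so (7629/2569) = (2491/2569)
flip (2491/2569) -> (2569/2491): both odd, 2491 mod 4 = 3, 2569 mod 4 = 1, so the flip contributes +1; sign now +1
(2569/2491): 2569 mod 2491 = 78, so (2569/2491) = (78/2491)
factor out 2^1: 78 = 2^1·39; with 2491 mod 8 = 3, (2/2491) = -1; sign now -1; continue with (39/2491)
flip (39/2491) -> (2491/39): both odd, 39 mod 4 = 3, 2491 mod 4 = 3, so the flip contributes -1; sign now +1
(2491/39): 2491 mod 39 = 34, so (2491/39) = (34/39)
factor out 2^1: 34 = 2^1·17; with 39 mod 8 = 7, (2/39) = +1; sign now +1; continue with (17/39)
flip (17/39) -> (39/17): both odd, 17 mod 4 = 1, 39 mod 4 = 3, so the flip contributes +1; sign now +1
(39/17): 39 mod 17 = 5, so (39/17) = (5/17)
flip (5/17) -> (17/5): both odd, 5 mod 4 = 1, 17 mod 4 = 1, so the flip contributes +1; sign now +1
(17/5): 17 mod 5 = 2, so (17/5) = (2/5)
factor out 2^1: 2 = 2^1·1; with 5 mod 8 = 5, (2/5) = -1; sign now -1; continue with (1/5)
reached (1/5) = 1, so the symbol is -1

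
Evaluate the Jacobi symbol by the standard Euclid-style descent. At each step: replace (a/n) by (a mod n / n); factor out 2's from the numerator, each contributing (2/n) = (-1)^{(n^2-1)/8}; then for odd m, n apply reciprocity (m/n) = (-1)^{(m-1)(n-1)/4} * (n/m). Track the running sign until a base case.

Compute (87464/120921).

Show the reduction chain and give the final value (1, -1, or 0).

-1

87464 = 2^3·10933; (2/120921) = +1 since 120921 mod 8 = 1, so (87464/120921) = (+1)^3·(10933/120921); sign now +1
reciprocity: (10933/120921) = +1·(120921/10933) since 10933 mod 4 = 1, 120921 mod 4 = 1; sign now +1
(120921/10933) = (658/10933)   [reduce mod 10933]
658 = 2^1·329; (2/10933) = -1 since 10933 mod 8 = 5, so (658/10933) = (-1)^1·(329/10933); sign now -1
reciprocity: (329/10933) = +1·(10933/329) since 329 mod 4 = 1, 10933 mod 4 = 1; sign now -1
(10933/329) = (76/329)   [reduce mod 329]
76 = 2^2·19; (2/329) = +1 since 329 mod 8 = 1, so (76/329) = (+1)^2·(19/329); sign now -1
reciprocity: (19/329) = +1·(329/19) since 19 mod 4 = 3, 329 mod 4 = 1; sign now -1
(329/19) = (6/19)   [reduce mod 19]
6 = 2^1·3; (2/19) = -1 since 19 mod 8 = 3, so (6/19) = (-1)^1·(3/19); sign now +1
reciprocity: (3/19) = -1·(19/3) since 3 mod 4 = 3, 19 mod 4 = 3; sign now -1
(19/3) = (1/3)   [reduce mod 3]
(1/3) = 1; final value = sign = -1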